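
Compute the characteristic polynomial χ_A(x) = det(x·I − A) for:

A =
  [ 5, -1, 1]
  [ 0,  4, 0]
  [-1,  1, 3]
x^3 - 12*x^2 + 48*x - 64

Expanding det(x·I − A) (e.g. by cofactor expansion or by noting that A is similar to its Jordan form J, which has the same characteristic polynomial as A) gives
  χ_A(x) = x^3 - 12*x^2 + 48*x - 64
which factors as (x - 4)^3. The eigenvalues (with algebraic multiplicities) are λ = 4 with multiplicity 3.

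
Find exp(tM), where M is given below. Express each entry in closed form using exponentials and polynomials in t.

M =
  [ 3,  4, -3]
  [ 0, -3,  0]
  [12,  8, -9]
e^{tM} =
  [6*t*exp(-3*t) + exp(-3*t), 4*t*exp(-3*t), -3*t*exp(-3*t)]
  [0, exp(-3*t), 0]
  [12*t*exp(-3*t), 8*t*exp(-3*t), -6*t*exp(-3*t) + exp(-3*t)]

Strategy: write M = P · J · P⁻¹ where J is a Jordan canonical form, so e^{tM} = P · e^{tJ} · P⁻¹, and e^{tJ} can be computed block-by-block.

M has Jordan form
J =
  [-3,  1,  0]
  [ 0, -3,  0]
  [ 0,  0, -3]
(up to reordering of blocks).

Per-block formulas:
  For a 2×2 Jordan block J_2(-3): exp(t · J_2(-3)) = e^(-3t)·(I + t·N), where N is the 2×2 nilpotent shift.
  For a 1×1 block at λ = -3: exp(t · [-3]) = [e^(-3t)].

After assembling e^{tJ} and conjugating by P, we get:

e^{tM} =
  [6*t*exp(-3*t) + exp(-3*t), 4*t*exp(-3*t), -3*t*exp(-3*t)]
  [0, exp(-3*t), 0]
  [12*t*exp(-3*t), 8*t*exp(-3*t), -6*t*exp(-3*t) + exp(-3*t)]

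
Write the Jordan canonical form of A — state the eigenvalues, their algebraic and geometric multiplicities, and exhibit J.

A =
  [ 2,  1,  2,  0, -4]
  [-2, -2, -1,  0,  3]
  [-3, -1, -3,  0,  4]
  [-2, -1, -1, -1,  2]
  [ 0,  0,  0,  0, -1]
J_3(-1) ⊕ J_2(-1)

The characteristic polynomial is
  det(x·I − A) = x^5 + 5*x^4 + 10*x^3 + 10*x^2 + 5*x + 1 = (x + 1)^5

Eigenvalues and multiplicities (the geometric multiplicity of λ is n − rank(A − λI), which equals the number of Jordan blocks for λ):
  λ = -1: algebraic multiplicity = 5, geometric multiplicity = 2

Determining the block sizes for each eigenvalue:
  λ = -1: with am = 5 and gm = 2, the partition is not yet determined (e.g. several partitions of 5 into 2 parts exist). Let N = A − (-1)·I. Computing rank(N^1) = 3, rank(N^2) = 1, rank(N^3) = 0; the number of blocks of size ≥ j is rank(N^{j−1}) − rank(N^j), giving [2, 2, 1]. So we have 1 block(s) of size 3, 1 block(s) of size 2 → block sizes [3, 2]

Assembling the blocks gives a Jordan form
J =
  [-1,  1,  0,  0,  0]
  [ 0, -1,  1,  0,  0]
  [ 0,  0, -1,  0,  0]
  [ 0,  0,  0, -1,  1]
  [ 0,  0,  0,  0, -1]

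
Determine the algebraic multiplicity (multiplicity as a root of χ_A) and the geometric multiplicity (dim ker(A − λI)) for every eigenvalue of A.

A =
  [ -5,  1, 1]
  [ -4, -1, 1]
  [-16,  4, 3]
λ = -1: alg = 3, geom = 1

Step 1 — factor the characteristic polynomial to read off the algebraic multiplicities:
  χ_A(x) = (x + 1)^3

Step 2 — compute geometric multiplicities via the rank-nullity identity g(λ) = n − rank(A − λI):
  rank(A − (-1)·I) = 2, so dim ker(A − (-1)·I) = n − 2 = 1

Summary:
  λ = -1: algebraic multiplicity = 3, geometric multiplicity = 1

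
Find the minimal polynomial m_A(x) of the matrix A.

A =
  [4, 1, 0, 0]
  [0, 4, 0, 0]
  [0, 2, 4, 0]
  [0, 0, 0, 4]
x^2 - 8*x + 16

The characteristic polynomial is χ_A(x) = (x - 4)^4, so the eigenvalues are known. The minimal polynomial is
  m_A(x) = Π_λ (x − λ)^{k_λ}
where k_λ is the size of the *largest* Jordan block for λ (equivalently, the smallest k with (A − λI)^k v = 0 for every generalised eigenvector v of λ).

  λ = 4: largest Jordan block has size 2, contributing (x − 4)^2

So m_A(x) = (x - 4)^2 = x^2 - 8*x + 16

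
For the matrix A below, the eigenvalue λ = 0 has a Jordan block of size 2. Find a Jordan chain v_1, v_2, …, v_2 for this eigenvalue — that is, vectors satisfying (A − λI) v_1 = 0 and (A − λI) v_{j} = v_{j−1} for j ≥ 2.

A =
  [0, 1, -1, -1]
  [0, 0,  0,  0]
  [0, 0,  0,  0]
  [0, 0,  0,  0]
A Jordan chain for λ = 0 of length 2:
v_1 = (1, 0, 0, 0)ᵀ
v_2 = (0, 1, 0, 0)ᵀ

Let N = A − (0)·I. We want v_2 with N^2 v_2 = 0 but N^1 v_2 ≠ 0; then v_{j-1} := N · v_j for j = 2, …, 2.

Pick v_2 = (0, 1, 0, 0)ᵀ.
Then v_1 = N · v_2 = (1, 0, 0, 0)ᵀ.

Sanity check: (A − (0)·I) v_1 = (0, 0, 0, 0)ᵀ = 0. ✓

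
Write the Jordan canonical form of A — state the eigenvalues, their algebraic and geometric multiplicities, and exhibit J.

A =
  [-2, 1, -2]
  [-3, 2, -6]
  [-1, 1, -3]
J_2(-1) ⊕ J_1(-1)

The characteristic polynomial is
  det(x·I − A) = x^3 + 3*x^2 + 3*x + 1 = (x + 1)^3

Eigenvalues and multiplicities (the geometric multiplicity of λ is n − rank(A − λI), which equals the number of Jordan blocks for λ):
  λ = -1: algebraic multiplicity = 3, geometric multiplicity = 2

Determining the block sizes for each eigenvalue:
  λ = -1: 2 blocks summing to 3 forces exactly one block of size 2 and the rest size 1 → block sizes [2, 1]

Assembling the blocks gives a Jordan form
J =
  [-1,  1,  0]
  [ 0, -1,  0]
  [ 0,  0, -1]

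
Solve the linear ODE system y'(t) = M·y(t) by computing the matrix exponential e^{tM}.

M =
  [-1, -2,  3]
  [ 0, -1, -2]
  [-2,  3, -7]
e^{tM} =
  [-t^2*exp(-3*t) + 2*t*exp(-3*t) + exp(-3*t), t^2*exp(-3*t)/2 - 2*t*exp(-3*t), -t^2*exp(-3*t) + 3*t*exp(-3*t)]
  [2*t^2*exp(-3*t), -t^2*exp(-3*t) + 2*t*exp(-3*t) + exp(-3*t), 2*t^2*exp(-3*t) - 2*t*exp(-3*t)]
  [2*t^2*exp(-3*t) - 2*t*exp(-3*t), -t^2*exp(-3*t) + 3*t*exp(-3*t), 2*t^2*exp(-3*t) - 4*t*exp(-3*t) + exp(-3*t)]

Strategy: write M = P · J · P⁻¹ where J is a Jordan canonical form, so e^{tM} = P · e^{tJ} · P⁻¹, and e^{tJ} can be computed block-by-block.

M has Jordan form
J =
  [-3,  1,  0]
  [ 0, -3,  1]
  [ 0,  0, -3]
(up to reordering of blocks).

Per-block formulas:
  For a 3×3 Jordan block J_3(-3): exp(t · J_3(-3)) = e^(-3t)·(I + t·N + (t^2/2)·N^2), where N is the 3×3 nilpotent shift.

After assembling e^{tJ} and conjugating by P, we get:

e^{tM} =
  [-t^2*exp(-3*t) + 2*t*exp(-3*t) + exp(-3*t), t^2*exp(-3*t)/2 - 2*t*exp(-3*t), -t^2*exp(-3*t) + 3*t*exp(-3*t)]
  [2*t^2*exp(-3*t), -t^2*exp(-3*t) + 2*t*exp(-3*t) + exp(-3*t), 2*t^2*exp(-3*t) - 2*t*exp(-3*t)]
  [2*t^2*exp(-3*t) - 2*t*exp(-3*t), -t^2*exp(-3*t) + 3*t*exp(-3*t), 2*t^2*exp(-3*t) - 4*t*exp(-3*t) + exp(-3*t)]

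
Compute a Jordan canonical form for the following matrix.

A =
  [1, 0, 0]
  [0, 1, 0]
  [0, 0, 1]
J_1(1) ⊕ J_1(1) ⊕ J_1(1)

The characteristic polynomial is
  det(x·I − A) = x^3 - 3*x^2 + 3*x - 1 = (x - 1)^3

Eigenvalues and multiplicities (the geometric multiplicity of λ is n − rank(A − λI), which equals the number of Jordan blocks for λ):
  λ = 1: algebraic multiplicity = 3, geometric multiplicity = 3

Determining the block sizes for each eigenvalue:
  λ = 1: gm = am = 3, so every block has size 1 → block sizes [1, 1, 1]

Assembling the blocks gives a Jordan form
J =
  [1, 0, 0]
  [0, 1, 0]
  [0, 0, 1]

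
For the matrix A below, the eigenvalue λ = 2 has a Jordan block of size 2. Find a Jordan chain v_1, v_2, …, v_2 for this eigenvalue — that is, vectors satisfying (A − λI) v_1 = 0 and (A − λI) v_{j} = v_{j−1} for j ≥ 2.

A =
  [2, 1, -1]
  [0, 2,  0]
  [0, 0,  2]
A Jordan chain for λ = 2 of length 2:
v_1 = (1, 0, 0)ᵀ
v_2 = (0, 1, 0)ᵀ

Let N = A − (2)·I. We want v_2 with N^2 v_2 = 0 but N^1 v_2 ≠ 0; then v_{j-1} := N · v_j for j = 2, …, 2.

Pick v_2 = (0, 1, 0)ᵀ.
Then v_1 = N · v_2 = (1, 0, 0)ᵀ.

Sanity check: (A − (2)·I) v_1 = (0, 0, 0)ᵀ = 0. ✓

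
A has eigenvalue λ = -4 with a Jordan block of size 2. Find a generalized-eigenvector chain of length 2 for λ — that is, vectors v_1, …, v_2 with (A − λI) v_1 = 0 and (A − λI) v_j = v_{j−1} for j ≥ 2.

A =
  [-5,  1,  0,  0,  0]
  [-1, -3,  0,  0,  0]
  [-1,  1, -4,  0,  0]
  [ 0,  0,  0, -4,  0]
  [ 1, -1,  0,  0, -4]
A Jordan chain for λ = -4 of length 2:
v_1 = (-1, -1, -1, 0, 1)ᵀ
v_2 = (1, 0, 0, 0, 0)ᵀ

Let N = A − (-4)·I. We want v_2 with N^2 v_2 = 0 but N^1 v_2 ≠ 0; then v_{j-1} := N · v_j for j = 2, …, 2.

Pick v_2 = (1, 0, 0, 0, 0)ᵀ.
Then v_1 = N · v_2 = (-1, -1, -1, 0, 1)ᵀ.

Sanity check: (A − (-4)·I) v_1 = (0, 0, 0, 0, 0)ᵀ = 0. ✓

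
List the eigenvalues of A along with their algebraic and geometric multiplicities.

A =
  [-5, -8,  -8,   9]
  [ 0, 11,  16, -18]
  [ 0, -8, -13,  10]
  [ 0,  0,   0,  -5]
λ = -5: alg = 3, geom = 2; λ = 3: alg = 1, geom = 1

Step 1 — factor the characteristic polynomial to read off the algebraic multiplicities:
  χ_A(x) = (x - 3)*(x + 5)^3

Step 2 — compute geometric multiplicities via the rank-nullity identity g(λ) = n − rank(A − λI):
  rank(A − (-5)·I) = 2, so dim ker(A − (-5)·I) = n − 2 = 2
  rank(A − (3)·I) = 3, so dim ker(A − (3)·I) = n − 3 = 1

Summary:
  λ = -5: algebraic multiplicity = 3, geometric multiplicity = 2
  λ = 3: algebraic multiplicity = 1, geometric multiplicity = 1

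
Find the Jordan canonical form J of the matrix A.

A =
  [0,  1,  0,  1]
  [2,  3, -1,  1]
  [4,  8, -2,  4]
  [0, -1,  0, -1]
J_3(0) ⊕ J_1(0)

The characteristic polynomial is
  det(x·I − A) = x^4

Eigenvalues and multiplicities (the geometric multiplicity of λ is n − rank(A − λI), which equals the number of Jordan blocks for λ):
  λ = 0: algebraic multiplicity = 4, geometric multiplicity = 2

Determining the block sizes for each eigenvalue:
  λ = 0: with am = 4 and gm = 2, the partition is not yet determined (e.g. several partitions of 4 into 2 parts exist). Let N = A − (0)·I. Computing rank(N^1) = 2, rank(N^2) = 1, rank(N^3) = 0; the number of blocks of size ≥ j is rank(N^{j−1}) − rank(N^j), giving [2, 1, 1]. So we have 1 block(s) of size 3, 1 block(s) of size 1 → block sizes [3, 1]

Assembling the blocks gives a Jordan form
J =
  [0, 1, 0, 0]
  [0, 0, 1, 0]
  [0, 0, 0, 0]
  [0, 0, 0, 0]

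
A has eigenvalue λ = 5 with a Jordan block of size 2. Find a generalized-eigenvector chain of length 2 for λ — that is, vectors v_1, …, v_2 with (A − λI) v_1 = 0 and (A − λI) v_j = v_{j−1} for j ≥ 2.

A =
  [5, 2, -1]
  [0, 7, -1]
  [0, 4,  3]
A Jordan chain for λ = 5 of length 2:
v_1 = (2, 2, 4)ᵀ
v_2 = (0, 1, 0)ᵀ

Let N = A − (5)·I. We want v_2 with N^2 v_2 = 0 but N^1 v_2 ≠ 0; then v_{j-1} := N · v_j for j = 2, …, 2.

Pick v_2 = (0, 1, 0)ᵀ.
Then v_1 = N · v_2 = (2, 2, 4)ᵀ.

Sanity check: (A − (5)·I) v_1 = (0, 0, 0)ᵀ = 0. ✓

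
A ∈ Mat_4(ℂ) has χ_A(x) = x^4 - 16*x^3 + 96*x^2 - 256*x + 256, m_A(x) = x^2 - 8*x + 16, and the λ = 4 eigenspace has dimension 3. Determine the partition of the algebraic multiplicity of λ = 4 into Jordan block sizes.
Block sizes for λ = 4: [2, 1, 1]

Step 1 — from the characteristic polynomial, algebraic multiplicity of λ = 4 is 4. From dim ker(A − (4)·I) = 3, there are exactly 3 Jordan blocks for λ = 4.
Step 2 — from the minimal polynomial, the factor (x − 4)^2 tells us the largest block for λ = 4 has size 2.
Step 3 — with total size 4, 3 blocks, and largest block 2, the block sizes (in nonincreasing order) are [2, 1, 1].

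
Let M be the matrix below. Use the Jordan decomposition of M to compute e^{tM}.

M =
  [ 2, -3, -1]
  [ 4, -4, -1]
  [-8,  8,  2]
e^{tM} =
  [2*t + 1, -t^2 - 3*t, -t^2/2 - t]
  [4*t, -2*t^2 - 4*t + 1, -t^2 - t]
  [-8*t, 4*t^2 + 8*t, 2*t^2 + 2*t + 1]

Strategy: write M = P · J · P⁻¹ where J is a Jordan canonical form, so e^{tM} = P · e^{tJ} · P⁻¹, and e^{tJ} can be computed block-by-block.

M has Jordan form
J =
  [0, 1, 0]
  [0, 0, 1]
  [0, 0, 0]
(up to reordering of blocks).

Per-block formulas:
  For a 3×3 Jordan block J_3(0): exp(t · J_3(0)) = e^(0t)·(I + t·N + (t^2/2)·N^2), where N is the 3×3 nilpotent shift.

After assembling e^{tJ} and conjugating by P, we get:

e^{tM} =
  [2*t + 1, -t^2 - 3*t, -t^2/2 - t]
  [4*t, -2*t^2 - 4*t + 1, -t^2 - t]
  [-8*t, 4*t^2 + 8*t, 2*t^2 + 2*t + 1]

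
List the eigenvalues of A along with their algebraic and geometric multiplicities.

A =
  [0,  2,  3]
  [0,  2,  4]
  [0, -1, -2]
λ = 0: alg = 3, geom = 1

Step 1 — factor the characteristic polynomial to read off the algebraic multiplicities:
  χ_A(x) = x^3

Step 2 — compute geometric multiplicities via the rank-nullity identity g(λ) = n − rank(A − λI):
  rank(A − (0)·I) = 2, so dim ker(A − (0)·I) = n − 2 = 1

Summary:
  λ = 0: algebraic multiplicity = 3, geometric multiplicity = 1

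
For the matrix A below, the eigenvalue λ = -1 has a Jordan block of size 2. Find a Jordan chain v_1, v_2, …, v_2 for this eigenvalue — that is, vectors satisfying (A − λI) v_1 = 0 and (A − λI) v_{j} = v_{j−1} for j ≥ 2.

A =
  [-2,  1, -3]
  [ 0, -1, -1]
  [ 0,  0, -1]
A Jordan chain for λ = -1 of length 2:
v_1 = (1, 1, 0)ᵀ
v_2 = (2, 0, -1)ᵀ

Let N = A − (-1)·I. We want v_2 with N^2 v_2 = 0 but N^1 v_2 ≠ 0; then v_{j-1} := N · v_j for j = 2, …, 2.

Pick v_2 = (2, 0, -1)ᵀ.
Then v_1 = N · v_2 = (1, 1, 0)ᵀ.

Sanity check: (A − (-1)·I) v_1 = (0, 0, 0)ᵀ = 0. ✓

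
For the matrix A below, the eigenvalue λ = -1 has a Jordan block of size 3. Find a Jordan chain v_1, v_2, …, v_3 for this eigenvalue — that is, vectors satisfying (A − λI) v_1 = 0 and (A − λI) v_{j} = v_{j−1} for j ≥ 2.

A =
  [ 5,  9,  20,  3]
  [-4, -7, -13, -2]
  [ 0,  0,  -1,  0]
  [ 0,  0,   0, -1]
A Jordan chain for λ = -1 of length 3:
v_1 = (3, -2, 0, 0)ᵀ
v_2 = (20, -13, 0, 0)ᵀ
v_3 = (0, 0, 1, 0)ᵀ

Let N = A − (-1)·I. We want v_3 with N^3 v_3 = 0 but N^2 v_3 ≠ 0; then v_{j-1} := N · v_j for j = 3, …, 2.

Pick v_3 = (0, 0, 1, 0)ᵀ.
Then v_2 = N · v_3 = (20, -13, 0, 0)ᵀ.
Then v_1 = N · v_2 = (3, -2, 0, 0)ᵀ.

Sanity check: (A − (-1)·I) v_1 = (0, 0, 0, 0)ᵀ = 0. ✓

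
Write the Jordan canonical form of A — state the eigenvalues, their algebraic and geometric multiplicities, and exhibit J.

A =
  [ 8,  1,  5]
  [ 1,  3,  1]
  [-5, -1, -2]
J_3(3)

The characteristic polynomial is
  det(x·I − A) = x^3 - 9*x^2 + 27*x - 27 = (x - 3)^3

Eigenvalues and multiplicities (the geometric multiplicity of λ is n − rank(A − λI), which equals the number of Jordan blocks for λ):
  λ = 3: algebraic multiplicity = 3, geometric multiplicity = 1

Determining the block sizes for each eigenvalue:
  λ = 3: one block (gm = 1), so the single block has size am = 3 → block sizes [3]

Assembling the blocks gives a Jordan form
J =
  [3, 1, 0]
  [0, 3, 1]
  [0, 0, 3]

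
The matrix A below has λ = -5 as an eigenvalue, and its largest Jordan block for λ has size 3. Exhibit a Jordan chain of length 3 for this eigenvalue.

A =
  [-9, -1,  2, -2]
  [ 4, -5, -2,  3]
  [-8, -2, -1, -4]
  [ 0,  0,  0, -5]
A Jordan chain for λ = -5 of length 3:
v_1 = (-4, 0, -8, 0)ᵀ
v_2 = (-4, 4, -8, 0)ᵀ
v_3 = (1, 0, 0, 0)ᵀ

Let N = A − (-5)·I. We want v_3 with N^3 v_3 = 0 but N^2 v_3 ≠ 0; then v_{j-1} := N · v_j for j = 3, …, 2.

Pick v_3 = (1, 0, 0, 0)ᵀ.
Then v_2 = N · v_3 = (-4, 4, -8, 0)ᵀ.
Then v_1 = N · v_2 = (-4, 0, -8, 0)ᵀ.

Sanity check: (A − (-5)·I) v_1 = (0, 0, 0, 0)ᵀ = 0. ✓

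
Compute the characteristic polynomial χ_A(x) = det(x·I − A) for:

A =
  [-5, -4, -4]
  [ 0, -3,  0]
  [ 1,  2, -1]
x^3 + 9*x^2 + 27*x + 27

Expanding det(x·I − A) (e.g. by cofactor expansion or by noting that A is similar to its Jordan form J, which has the same characteristic polynomial as A) gives
  χ_A(x) = x^3 + 9*x^2 + 27*x + 27
which factors as (x + 3)^3. The eigenvalues (with algebraic multiplicities) are λ = -3 with multiplicity 3.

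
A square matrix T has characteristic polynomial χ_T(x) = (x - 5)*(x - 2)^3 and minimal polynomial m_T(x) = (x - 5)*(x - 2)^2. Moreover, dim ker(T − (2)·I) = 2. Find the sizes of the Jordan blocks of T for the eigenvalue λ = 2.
Block sizes for λ = 2: [2, 1]

Step 1 — from the characteristic polynomial, algebraic multiplicity of λ = 2 is 3. From dim ker(T − (2)·I) = 2, there are exactly 2 Jordan blocks for λ = 2.
Step 2 — from the minimal polynomial, the factor (x − 2)^2 tells us the largest block for λ = 2 has size 2.
Step 3 — with total size 3, 2 blocks, and largest block 2, the block sizes (in nonincreasing order) are [2, 1].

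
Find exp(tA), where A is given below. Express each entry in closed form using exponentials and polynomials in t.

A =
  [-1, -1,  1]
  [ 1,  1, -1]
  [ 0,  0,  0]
e^{tA} =
  [1 - t, -t, t]
  [t, t + 1, -t]
  [0, 0, 1]

Strategy: write A = P · J · P⁻¹ where J is a Jordan canonical form, so e^{tA} = P · e^{tJ} · P⁻¹, and e^{tJ} can be computed block-by-block.

A has Jordan form
J =
  [0, 1, 0]
  [0, 0, 0]
  [0, 0, 0]
(up to reordering of blocks).

Per-block formulas:
  For a 1×1 block at λ = 0: exp(t · [0]) = [e^(0t)].
  For a 2×2 Jordan block J_2(0): exp(t · J_2(0)) = e^(0t)·(I + t·N), where N is the 2×2 nilpotent shift.

After assembling e^{tJ} and conjugating by P, we get:

e^{tA} =
  [1 - t, -t, t]
  [t, t + 1, -t]
  [0, 0, 1]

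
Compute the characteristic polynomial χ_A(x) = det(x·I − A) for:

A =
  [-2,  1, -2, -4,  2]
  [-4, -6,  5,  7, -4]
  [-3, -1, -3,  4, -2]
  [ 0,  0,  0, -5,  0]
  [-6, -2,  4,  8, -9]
x^5 + 25*x^4 + 250*x^3 + 1250*x^2 + 3125*x + 3125

Expanding det(x·I − A) (e.g. by cofactor expansion or by noting that A is similar to its Jordan form J, which has the same characteristic polynomial as A) gives
  χ_A(x) = x^5 + 25*x^4 + 250*x^3 + 1250*x^2 + 3125*x + 3125
which factors as (x + 5)^5. The eigenvalues (with algebraic multiplicities) are λ = -5 with multiplicity 5.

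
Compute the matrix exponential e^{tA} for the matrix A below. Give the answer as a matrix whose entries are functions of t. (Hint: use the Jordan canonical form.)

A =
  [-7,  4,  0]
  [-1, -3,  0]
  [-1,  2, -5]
e^{tA} =
  [-2*t*exp(-5*t) + exp(-5*t), 4*t*exp(-5*t), 0]
  [-t*exp(-5*t), 2*t*exp(-5*t) + exp(-5*t), 0]
  [-t*exp(-5*t), 2*t*exp(-5*t), exp(-5*t)]

Strategy: write A = P · J · P⁻¹ where J is a Jordan canonical form, so e^{tA} = P · e^{tJ} · P⁻¹, and e^{tJ} can be computed block-by-block.

A has Jordan form
J =
  [-5,  1,  0]
  [ 0, -5,  0]
  [ 0,  0, -5]
(up to reordering of blocks).

Per-block formulas:
  For a 1×1 block at λ = -5: exp(t · [-5]) = [e^(-5t)].
  For a 2×2 Jordan block J_2(-5): exp(t · J_2(-5)) = e^(-5t)·(I + t·N), where N is the 2×2 nilpotent shift.

After assembling e^{tJ} and conjugating by P, we get:

e^{tA} =
  [-2*t*exp(-5*t) + exp(-5*t), 4*t*exp(-5*t), 0]
  [-t*exp(-5*t), 2*t*exp(-5*t) + exp(-5*t), 0]
  [-t*exp(-5*t), 2*t*exp(-5*t), exp(-5*t)]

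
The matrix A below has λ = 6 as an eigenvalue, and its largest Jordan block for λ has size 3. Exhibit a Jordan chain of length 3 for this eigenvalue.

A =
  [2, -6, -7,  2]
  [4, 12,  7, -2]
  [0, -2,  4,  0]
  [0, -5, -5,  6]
A Jordan chain for λ = 6 of length 3:
v_1 = (-8, 8, -8, -20)ᵀ
v_2 = (-4, 4, 0, 0)ᵀ
v_3 = (1, 0, 0, 0)ᵀ

Let N = A − (6)·I. We want v_3 with N^3 v_3 = 0 but N^2 v_3 ≠ 0; then v_{j-1} := N · v_j for j = 3, …, 2.

Pick v_3 = (1, 0, 0, 0)ᵀ.
Then v_2 = N · v_3 = (-4, 4, 0, 0)ᵀ.
Then v_1 = N · v_2 = (-8, 8, -8, -20)ᵀ.

Sanity check: (A − (6)·I) v_1 = (0, 0, 0, 0)ᵀ = 0. ✓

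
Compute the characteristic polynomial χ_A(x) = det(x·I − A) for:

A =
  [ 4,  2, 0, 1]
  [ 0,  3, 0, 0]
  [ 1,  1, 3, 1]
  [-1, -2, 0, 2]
x^4 - 12*x^3 + 54*x^2 - 108*x + 81

Expanding det(x·I − A) (e.g. by cofactor expansion or by noting that A is similar to its Jordan form J, which has the same characteristic polynomial as A) gives
  χ_A(x) = x^4 - 12*x^3 + 54*x^2 - 108*x + 81
which factors as (x - 3)^4. The eigenvalues (with algebraic multiplicities) are λ = 3 with multiplicity 4.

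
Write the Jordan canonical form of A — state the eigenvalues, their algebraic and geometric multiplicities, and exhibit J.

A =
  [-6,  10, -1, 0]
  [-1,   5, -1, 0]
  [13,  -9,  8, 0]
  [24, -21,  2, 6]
J_1(-5) ⊕ J_3(6)

The characteristic polynomial is
  det(x·I − A) = x^4 - 13*x^3 + 18*x^2 + 324*x - 1080 = (x - 6)^3*(x + 5)

Eigenvalues and multiplicities (the geometric multiplicity of λ is n − rank(A − λI), which equals the number of Jordan blocks for λ):
  λ = -5: algebraic multiplicity = 1, geometric multiplicity = 1
  λ = 6: algebraic multiplicity = 3, geometric multiplicity = 1

Determining the block sizes for each eigenvalue:
  λ = -5: one block (gm = 1), so the single block has size am = 1 → block sizes [1]
  λ = 6: one block (gm = 1), so the single block has size am = 3 → block sizes [3]

Assembling the blocks gives a Jordan form
J =
  [-5, 0, 0, 0]
  [ 0, 6, 1, 0]
  [ 0, 0, 6, 1]
  [ 0, 0, 0, 6]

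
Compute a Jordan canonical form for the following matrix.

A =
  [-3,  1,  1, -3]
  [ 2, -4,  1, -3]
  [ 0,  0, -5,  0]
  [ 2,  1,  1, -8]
J_2(-5) ⊕ J_1(-5) ⊕ J_1(-5)

The characteristic polynomial is
  det(x·I − A) = x^4 + 20*x^3 + 150*x^2 + 500*x + 625 = (x + 5)^4

Eigenvalues and multiplicities (the geometric multiplicity of λ is n − rank(A − λI), which equals the number of Jordan blocks for λ):
  λ = -5: algebraic multiplicity = 4, geometric multiplicity = 3

Determining the block sizes for each eigenvalue:
  λ = -5: 3 blocks summing to 4 forces exactly one block of size 2 and the rest size 1 → block sizes [2, 1, 1]

Assembling the blocks gives a Jordan form
J =
  [-5,  1,  0,  0]
  [ 0, -5,  0,  0]
  [ 0,  0, -5,  0]
  [ 0,  0,  0, -5]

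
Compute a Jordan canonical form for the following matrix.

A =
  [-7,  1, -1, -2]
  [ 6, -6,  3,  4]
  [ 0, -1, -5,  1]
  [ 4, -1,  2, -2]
J_3(-5) ⊕ J_1(-5)

The characteristic polynomial is
  det(x·I − A) = x^4 + 20*x^3 + 150*x^2 + 500*x + 625 = (x + 5)^4

Eigenvalues and multiplicities (the geometric multiplicity of λ is n − rank(A − λI), which equals the number of Jordan blocks for λ):
  λ = -5: algebraic multiplicity = 4, geometric multiplicity = 2

Determining the block sizes for each eigenvalue:
  λ = -5: with am = 4 and gm = 2, the partition is not yet determined (e.g. several partitions of 4 into 2 parts exist). Let N = A − (-5)·I. Computing rank(N^1) = 2, rank(N^2) = 1, rank(N^3) = 0; the number of blocks of size ≥ j is rank(N^{j−1}) − rank(N^j), giving [2, 1, 1]. So we have 1 block(s) of size 3, 1 block(s) of size 1 → block sizes [3, 1]

Assembling the blocks gives a Jordan form
J =
  [-5,  1,  0,  0]
  [ 0, -5,  1,  0]
  [ 0,  0, -5,  0]
  [ 0,  0,  0, -5]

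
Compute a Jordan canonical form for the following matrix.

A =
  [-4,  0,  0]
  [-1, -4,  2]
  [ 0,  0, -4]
J_2(-4) ⊕ J_1(-4)

The characteristic polynomial is
  det(x·I − A) = x^3 + 12*x^2 + 48*x + 64 = (x + 4)^3

Eigenvalues and multiplicities (the geometric multiplicity of λ is n − rank(A − λI), which equals the number of Jordan blocks for λ):
  λ = -4: algebraic multiplicity = 3, geometric multiplicity = 2

Determining the block sizes for each eigenvalue:
  λ = -4: 2 blocks summing to 3 forces exactly one block of size 2 and the rest size 1 → block sizes [2, 1]

Assembling the blocks gives a Jordan form
J =
  [-4,  1,  0]
  [ 0, -4,  0]
  [ 0,  0, -4]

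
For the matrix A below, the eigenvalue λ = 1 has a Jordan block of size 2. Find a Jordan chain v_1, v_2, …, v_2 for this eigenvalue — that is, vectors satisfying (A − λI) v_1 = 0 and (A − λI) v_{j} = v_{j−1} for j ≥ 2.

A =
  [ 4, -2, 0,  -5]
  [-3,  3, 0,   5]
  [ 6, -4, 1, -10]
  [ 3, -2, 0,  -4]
A Jordan chain for λ = 1 of length 2:
v_1 = (3, -3, 6, 3)ᵀ
v_2 = (1, 0, 0, 0)ᵀ

Let N = A − (1)·I. We want v_2 with N^2 v_2 = 0 but N^1 v_2 ≠ 0; then v_{j-1} := N · v_j for j = 2, …, 2.

Pick v_2 = (1, 0, 0, 0)ᵀ.
Then v_1 = N · v_2 = (3, -3, 6, 3)ᵀ.

Sanity check: (A − (1)·I) v_1 = (0, 0, 0, 0)ᵀ = 0. ✓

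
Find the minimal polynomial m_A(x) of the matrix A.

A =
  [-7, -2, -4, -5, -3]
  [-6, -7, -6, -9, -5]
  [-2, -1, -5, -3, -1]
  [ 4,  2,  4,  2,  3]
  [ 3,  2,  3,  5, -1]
x^4 + 15*x^3 + 84*x^2 + 208*x + 192

The characteristic polynomial is χ_A(x) = (x + 3)^2*(x + 4)^3, so the eigenvalues are known. The minimal polynomial is
  m_A(x) = Π_λ (x − λ)^{k_λ}
where k_λ is the size of the *largest* Jordan block for λ (equivalently, the smallest k with (A − λI)^k v = 0 for every generalised eigenvector v of λ).

  λ = -4: largest Jordan block has size 3, contributing (x + 4)^3
  λ = -3: largest Jordan block has size 1, contributing (x + 3)

So m_A(x) = (x + 3)*(x + 4)^3 = x^4 + 15*x^3 + 84*x^2 + 208*x + 192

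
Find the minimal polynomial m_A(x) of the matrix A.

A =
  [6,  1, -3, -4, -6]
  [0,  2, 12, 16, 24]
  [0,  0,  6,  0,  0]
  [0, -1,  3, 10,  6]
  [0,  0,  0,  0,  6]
x^2 - 12*x + 36

The characteristic polynomial is χ_A(x) = (x - 6)^5, so the eigenvalues are known. The minimal polynomial is
  m_A(x) = Π_λ (x − λ)^{k_λ}
where k_λ is the size of the *largest* Jordan block for λ (equivalently, the smallest k with (A − λI)^k v = 0 for every generalised eigenvector v of λ).

  λ = 6: largest Jordan block has size 2, contributing (x − 6)^2

So m_A(x) = (x - 6)^2 = x^2 - 12*x + 36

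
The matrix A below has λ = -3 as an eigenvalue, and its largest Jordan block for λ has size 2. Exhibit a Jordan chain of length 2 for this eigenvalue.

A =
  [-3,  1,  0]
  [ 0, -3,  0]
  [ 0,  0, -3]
A Jordan chain for λ = -3 of length 2:
v_1 = (1, 0, 0)ᵀ
v_2 = (0, 1, 0)ᵀ

Let N = A − (-3)·I. We want v_2 with N^2 v_2 = 0 but N^1 v_2 ≠ 0; then v_{j-1} := N · v_j for j = 2, …, 2.

Pick v_2 = (0, 1, 0)ᵀ.
Then v_1 = N · v_2 = (1, 0, 0)ᵀ.

Sanity check: (A − (-3)·I) v_1 = (0, 0, 0)ᵀ = 0. ✓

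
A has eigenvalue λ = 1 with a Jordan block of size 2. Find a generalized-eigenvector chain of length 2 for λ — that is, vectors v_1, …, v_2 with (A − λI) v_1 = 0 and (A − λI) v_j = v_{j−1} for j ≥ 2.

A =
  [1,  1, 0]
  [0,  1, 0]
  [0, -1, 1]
A Jordan chain for λ = 1 of length 2:
v_1 = (1, 0, -1)ᵀ
v_2 = (0, 1, 0)ᵀ

Let N = A − (1)·I. We want v_2 with N^2 v_2 = 0 but N^1 v_2 ≠ 0; then v_{j-1} := N · v_j for j = 2, …, 2.

Pick v_2 = (0, 1, 0)ᵀ.
Then v_1 = N · v_2 = (1, 0, -1)ᵀ.

Sanity check: (A − (1)·I) v_1 = (0, 0, 0)ᵀ = 0. ✓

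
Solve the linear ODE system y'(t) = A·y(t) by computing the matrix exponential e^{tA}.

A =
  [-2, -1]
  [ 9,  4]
e^{tA} =
  [-3*t*exp(t) + exp(t), -t*exp(t)]
  [9*t*exp(t), 3*t*exp(t) + exp(t)]

Strategy: write A = P · J · P⁻¹ where J is a Jordan canonical form, so e^{tA} = P · e^{tJ} · P⁻¹, and e^{tJ} can be computed block-by-block.

A has Jordan form
J =
  [1, 1]
  [0, 1]
(up to reordering of blocks).

Per-block formulas:
  For a 2×2 Jordan block J_2(1): exp(t · J_2(1)) = e^(1t)·(I + t·N), where N is the 2×2 nilpotent shift.

After assembling e^{tJ} and conjugating by P, we get:

e^{tA} =
  [-3*t*exp(t) + exp(t), -t*exp(t)]
  [9*t*exp(t), 3*t*exp(t) + exp(t)]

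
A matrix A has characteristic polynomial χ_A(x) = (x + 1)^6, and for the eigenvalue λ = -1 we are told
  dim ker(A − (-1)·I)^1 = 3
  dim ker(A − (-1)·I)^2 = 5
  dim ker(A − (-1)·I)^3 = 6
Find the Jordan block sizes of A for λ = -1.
Block sizes for λ = -1: [3, 2, 1]

From the dimensions of kernels of powers, the number of Jordan blocks of size at least j is d_j − d_{j−1} where d_j = dim ker(N^j) (with d_0 = 0). Computing the differences gives [3, 2, 1].
The number of blocks of size exactly k is (#blocks of size ≥ k) − (#blocks of size ≥ k + 1), so the partition is: 1 block(s) of size 1, 1 block(s) of size 2, 1 block(s) of size 3.
In nonincreasing order the block sizes are [3, 2, 1].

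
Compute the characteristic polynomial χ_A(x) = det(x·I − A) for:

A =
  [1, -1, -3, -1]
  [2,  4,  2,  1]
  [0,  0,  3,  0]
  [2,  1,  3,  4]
x^4 - 12*x^3 + 54*x^2 - 108*x + 81

Expanding det(x·I − A) (e.g. by cofactor expansion or by noting that A is similar to its Jordan form J, which has the same characteristic polynomial as A) gives
  χ_A(x) = x^4 - 12*x^3 + 54*x^2 - 108*x + 81
which factors as (x - 3)^4. The eigenvalues (with algebraic multiplicities) are λ = 3 with multiplicity 4.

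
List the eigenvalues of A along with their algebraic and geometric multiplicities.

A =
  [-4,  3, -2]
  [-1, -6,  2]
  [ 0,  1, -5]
λ = -5: alg = 3, geom = 1

Step 1 — factor the characteristic polynomial to read off the algebraic multiplicities:
  χ_A(x) = (x + 5)^3

Step 2 — compute geometric multiplicities via the rank-nullity identity g(λ) = n − rank(A − λI):
  rank(A − (-5)·I) = 2, so dim ker(A − (-5)·I) = n − 2 = 1

Summary:
  λ = -5: algebraic multiplicity = 3, geometric multiplicity = 1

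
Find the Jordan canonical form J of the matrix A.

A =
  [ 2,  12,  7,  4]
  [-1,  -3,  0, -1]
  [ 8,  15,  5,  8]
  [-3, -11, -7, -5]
J_3(-2) ⊕ J_1(5)

The characteristic polynomial is
  det(x·I − A) = x^4 + x^3 - 18*x^2 - 52*x - 40 = (x - 5)*(x + 2)^3

Eigenvalues and multiplicities (the geometric multiplicity of λ is n − rank(A − λI), which equals the number of Jordan blocks for λ):
  λ = -2: algebraic multiplicity = 3, geometric multiplicity = 1
  λ = 5: algebraic multiplicity = 1, geometric multiplicity = 1

Determining the block sizes for each eigenvalue:
  λ = -2: one block (gm = 1), so the single block has size am = 3 → block sizes [3]
  λ = 5: one block (gm = 1), so the single block has size am = 1 → block sizes [1]

Assembling the blocks gives a Jordan form
J =
  [-2,  1,  0, 0]
  [ 0, -2,  1, 0]
  [ 0,  0, -2, 0]
  [ 0,  0,  0, 5]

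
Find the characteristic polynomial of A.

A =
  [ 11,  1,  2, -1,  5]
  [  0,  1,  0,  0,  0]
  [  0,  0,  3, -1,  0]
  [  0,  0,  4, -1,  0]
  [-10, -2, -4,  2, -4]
x^5 - 10*x^4 + 30*x^3 - 40*x^2 + 25*x - 6

Expanding det(x·I − A) (e.g. by cofactor expansion or by noting that A is similar to its Jordan form J, which has the same characteristic polynomial as A) gives
  χ_A(x) = x^5 - 10*x^4 + 30*x^3 - 40*x^2 + 25*x - 6
which factors as (x - 6)*(x - 1)^4. The eigenvalues (with algebraic multiplicities) are λ = 1 with multiplicity 4, λ = 6 with multiplicity 1.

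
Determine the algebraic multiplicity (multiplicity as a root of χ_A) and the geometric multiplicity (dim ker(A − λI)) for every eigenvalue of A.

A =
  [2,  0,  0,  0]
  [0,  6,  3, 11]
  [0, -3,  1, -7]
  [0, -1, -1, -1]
λ = 2: alg = 4, geom = 2

Step 1 — factor the characteristic polynomial to read off the algebraic multiplicities:
  χ_A(x) = (x - 2)^4

Step 2 — compute geometric multiplicities via the rank-nullity identity g(λ) = n − rank(A − λI):
  rank(A − (2)·I) = 2, so dim ker(A − (2)·I) = n − 2 = 2

Summary:
  λ = 2: algebraic multiplicity = 4, geometric multiplicity = 2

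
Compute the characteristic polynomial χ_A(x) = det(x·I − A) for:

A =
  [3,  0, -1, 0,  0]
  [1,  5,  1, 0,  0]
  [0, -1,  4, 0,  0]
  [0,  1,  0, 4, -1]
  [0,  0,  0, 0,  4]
x^5 - 20*x^4 + 160*x^3 - 640*x^2 + 1280*x - 1024

Expanding det(x·I − A) (e.g. by cofactor expansion or by noting that A is similar to its Jordan form J, which has the same characteristic polynomial as A) gives
  χ_A(x) = x^5 - 20*x^4 + 160*x^3 - 640*x^2 + 1280*x - 1024
which factors as (x - 4)^5. The eigenvalues (with algebraic multiplicities) are λ = 4 with multiplicity 5.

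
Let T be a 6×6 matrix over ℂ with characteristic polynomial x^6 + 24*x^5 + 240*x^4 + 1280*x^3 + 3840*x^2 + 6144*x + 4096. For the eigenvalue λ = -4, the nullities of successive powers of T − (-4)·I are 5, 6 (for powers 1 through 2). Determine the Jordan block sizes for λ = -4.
Block sizes for λ = -4: [2, 1, 1, 1, 1]

From the dimensions of kernels of powers, the number of Jordan blocks of size at least j is d_j − d_{j−1} where d_j = dim ker(N^j) (with d_0 = 0). Computing the differences gives [5, 1].
The number of blocks of size exactly k is (#blocks of size ≥ k) − (#blocks of size ≥ k + 1), so the partition is: 4 block(s) of size 1, 1 block(s) of size 2.
In nonincreasing order the block sizes are [2, 1, 1, 1, 1].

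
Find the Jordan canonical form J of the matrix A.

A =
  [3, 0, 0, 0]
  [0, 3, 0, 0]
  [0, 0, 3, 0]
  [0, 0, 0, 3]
J_1(3) ⊕ J_1(3) ⊕ J_1(3) ⊕ J_1(3)

The characteristic polynomial is
  det(x·I − A) = x^4 - 12*x^3 + 54*x^2 - 108*x + 81 = (x - 3)^4

Eigenvalues and multiplicities (the geometric multiplicity of λ is n − rank(A − λI), which equals the number of Jordan blocks for λ):
  λ = 3: algebraic multiplicity = 4, geometric multiplicity = 4

Determining the block sizes for each eigenvalue:
  λ = 3: gm = am = 4, so every block has size 1 → block sizes [1, 1, 1, 1]

Assembling the blocks gives a Jordan form
J =
  [3, 0, 0, 0]
  [0, 3, 0, 0]
  [0, 0, 3, 0]
  [0, 0, 0, 3]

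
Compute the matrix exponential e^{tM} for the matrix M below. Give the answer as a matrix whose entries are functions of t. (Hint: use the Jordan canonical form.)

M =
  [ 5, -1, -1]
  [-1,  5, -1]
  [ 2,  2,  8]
e^{tM} =
  [-t*exp(6*t) + exp(6*t), -t*exp(6*t), -t*exp(6*t)]
  [-t*exp(6*t), -t*exp(6*t) + exp(6*t), -t*exp(6*t)]
  [2*t*exp(6*t), 2*t*exp(6*t), 2*t*exp(6*t) + exp(6*t)]

Strategy: write M = P · J · P⁻¹ where J is a Jordan canonical form, so e^{tM} = P · e^{tJ} · P⁻¹, and e^{tJ} can be computed block-by-block.

M has Jordan form
J =
  [6, 1, 0]
  [0, 6, 0]
  [0, 0, 6]
(up to reordering of blocks).

Per-block formulas:
  For a 2×2 Jordan block J_2(6): exp(t · J_2(6)) = e^(6t)·(I + t·N), where N is the 2×2 nilpotent shift.
  For a 1×1 block at λ = 6: exp(t · [6]) = [e^(6t)].

After assembling e^{tJ} and conjugating by P, we get:

e^{tM} =
  [-t*exp(6*t) + exp(6*t), -t*exp(6*t), -t*exp(6*t)]
  [-t*exp(6*t), -t*exp(6*t) + exp(6*t), -t*exp(6*t)]
  [2*t*exp(6*t), 2*t*exp(6*t), 2*t*exp(6*t) + exp(6*t)]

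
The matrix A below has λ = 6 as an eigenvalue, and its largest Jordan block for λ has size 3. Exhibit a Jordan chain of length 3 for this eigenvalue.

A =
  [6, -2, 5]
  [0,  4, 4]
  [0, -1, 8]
A Jordan chain for λ = 6 of length 3:
v_1 = (-1, 0, 0)ᵀ
v_2 = (-2, -2, -1)ᵀ
v_3 = (0, 1, 0)ᵀ

Let N = A − (6)·I. We want v_3 with N^3 v_3 = 0 but N^2 v_3 ≠ 0; then v_{j-1} := N · v_j for j = 3, …, 2.

Pick v_3 = (0, 1, 0)ᵀ.
Then v_2 = N · v_3 = (-2, -2, -1)ᵀ.
Then v_1 = N · v_2 = (-1, 0, 0)ᵀ.

Sanity check: (A − (6)·I) v_1 = (0, 0, 0)ᵀ = 0. ✓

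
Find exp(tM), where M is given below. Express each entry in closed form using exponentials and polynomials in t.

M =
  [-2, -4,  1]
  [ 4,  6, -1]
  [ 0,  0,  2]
e^{tM} =
  [-4*t*exp(2*t) + exp(2*t), -4*t*exp(2*t), t*exp(2*t)]
  [4*t*exp(2*t), 4*t*exp(2*t) + exp(2*t), -t*exp(2*t)]
  [0, 0, exp(2*t)]

Strategy: write M = P · J · P⁻¹ where J is a Jordan canonical form, so e^{tM} = P · e^{tJ} · P⁻¹, and e^{tJ} can be computed block-by-block.

M has Jordan form
J =
  [2, 1, 0]
  [0, 2, 0]
  [0, 0, 2]
(up to reordering of blocks).

Per-block formulas:
  For a 2×2 Jordan block J_2(2): exp(t · J_2(2)) = e^(2t)·(I + t·N), where N is the 2×2 nilpotent shift.
  For a 1×1 block at λ = 2: exp(t · [2]) = [e^(2t)].

After assembling e^{tJ} and conjugating by P, we get:

e^{tM} =
  [-4*t*exp(2*t) + exp(2*t), -4*t*exp(2*t), t*exp(2*t)]
  [4*t*exp(2*t), 4*t*exp(2*t) + exp(2*t), -t*exp(2*t)]
  [0, 0, exp(2*t)]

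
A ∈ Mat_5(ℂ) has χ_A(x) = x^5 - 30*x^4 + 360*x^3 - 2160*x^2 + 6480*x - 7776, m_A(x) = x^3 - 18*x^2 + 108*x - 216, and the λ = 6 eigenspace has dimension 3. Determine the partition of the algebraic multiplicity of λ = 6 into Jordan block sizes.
Block sizes for λ = 6: [3, 1, 1]

Step 1 — from the characteristic polynomial, algebraic multiplicity of λ = 6 is 5. From dim ker(A − (6)·I) = 3, there are exactly 3 Jordan blocks for λ = 6.
Step 2 — from the minimal polynomial, the factor (x − 6)^3 tells us the largest block for λ = 6 has size 3.
Step 3 — with total size 5, 3 blocks, and largest block 3, the block sizes (in nonincreasing order) are [3, 1, 1].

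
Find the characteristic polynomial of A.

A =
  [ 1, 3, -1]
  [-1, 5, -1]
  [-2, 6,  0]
x^3 - 6*x^2 + 12*x - 8

Expanding det(x·I − A) (e.g. by cofactor expansion or by noting that A is similar to its Jordan form J, which has the same characteristic polynomial as A) gives
  χ_A(x) = x^3 - 6*x^2 + 12*x - 8
which factors as (x - 2)^3. The eigenvalues (with algebraic multiplicities) are λ = 2 with multiplicity 3.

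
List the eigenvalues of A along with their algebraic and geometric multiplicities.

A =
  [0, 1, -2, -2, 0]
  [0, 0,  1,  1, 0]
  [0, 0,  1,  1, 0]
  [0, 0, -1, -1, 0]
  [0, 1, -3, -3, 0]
λ = 0: alg = 5, geom = 3

Step 1 — factor the characteristic polynomial to read off the algebraic multiplicities:
  χ_A(x) = x^5

Step 2 — compute geometric multiplicities via the rank-nullity identity g(λ) = n − rank(A − λI):
  rank(A − (0)·I) = 2, so dim ker(A − (0)·I) = n − 2 = 3

Summary:
  λ = 0: algebraic multiplicity = 5, geometric multiplicity = 3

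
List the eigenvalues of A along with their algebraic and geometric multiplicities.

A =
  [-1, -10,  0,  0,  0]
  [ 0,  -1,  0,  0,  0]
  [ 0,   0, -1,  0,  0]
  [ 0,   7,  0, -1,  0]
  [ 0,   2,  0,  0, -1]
λ = -1: alg = 5, geom = 4

Step 1 — factor the characteristic polynomial to read off the algebraic multiplicities:
  χ_A(x) = (x + 1)^5

Step 2 — compute geometric multiplicities via the rank-nullity identity g(λ) = n − rank(A − λI):
  rank(A − (-1)·I) = 1, so dim ker(A − (-1)·I) = n − 1 = 4

Summary:
  λ = -1: algebraic multiplicity = 5, geometric multiplicity = 4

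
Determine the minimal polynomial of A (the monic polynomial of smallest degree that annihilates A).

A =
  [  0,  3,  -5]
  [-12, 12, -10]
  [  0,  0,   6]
x^2 - 12*x + 36

The characteristic polynomial is χ_A(x) = (x - 6)^3, so the eigenvalues are known. The minimal polynomial is
  m_A(x) = Π_λ (x − λ)^{k_λ}
where k_λ is the size of the *largest* Jordan block for λ (equivalently, the smallest k with (A − λI)^k v = 0 for every generalised eigenvector v of λ).

  λ = 6: largest Jordan block has size 2, contributing (x − 6)^2

So m_A(x) = (x - 6)^2 = x^2 - 12*x + 36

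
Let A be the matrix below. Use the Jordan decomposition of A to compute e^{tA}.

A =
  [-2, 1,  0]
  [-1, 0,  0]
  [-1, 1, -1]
e^{tA} =
  [-t*exp(-t) + exp(-t), t*exp(-t), 0]
  [-t*exp(-t), t*exp(-t) + exp(-t), 0]
  [-t*exp(-t), t*exp(-t), exp(-t)]

Strategy: write A = P · J · P⁻¹ where J is a Jordan canonical form, so e^{tA} = P · e^{tJ} · P⁻¹, and e^{tJ} can be computed block-by-block.

A has Jordan form
J =
  [-1,  1,  0]
  [ 0, -1,  0]
  [ 0,  0, -1]
(up to reordering of blocks).

Per-block formulas:
  For a 2×2 Jordan block J_2(-1): exp(t · J_2(-1)) = e^(-1t)·(I + t·N), where N is the 2×2 nilpotent shift.
  For a 1×1 block at λ = -1: exp(t · [-1]) = [e^(-1t)].

After assembling e^{tJ} and conjugating by P, we get:

e^{tA} =
  [-t*exp(-t) + exp(-t), t*exp(-t), 0]
  [-t*exp(-t), t*exp(-t) + exp(-t), 0]
  [-t*exp(-t), t*exp(-t), exp(-t)]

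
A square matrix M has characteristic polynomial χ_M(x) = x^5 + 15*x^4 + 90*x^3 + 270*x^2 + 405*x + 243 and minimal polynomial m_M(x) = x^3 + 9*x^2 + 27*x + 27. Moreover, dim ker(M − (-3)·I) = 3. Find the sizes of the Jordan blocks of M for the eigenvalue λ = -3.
Block sizes for λ = -3: [3, 1, 1]

Step 1 — from the characteristic polynomial, algebraic multiplicity of λ = -3 is 5. From dim ker(M − (-3)·I) = 3, there are exactly 3 Jordan blocks for λ = -3.
Step 2 — from the minimal polynomial, the factor (x + 3)^3 tells us the largest block for λ = -3 has size 3.
Step 3 — with total size 5, 3 blocks, and largest block 3, the block sizes (in nonincreasing order) are [3, 1, 1].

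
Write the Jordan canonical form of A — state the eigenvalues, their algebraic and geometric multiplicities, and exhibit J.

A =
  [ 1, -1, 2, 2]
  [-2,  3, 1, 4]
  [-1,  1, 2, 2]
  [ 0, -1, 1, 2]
J_3(2) ⊕ J_1(2)

The characteristic polynomial is
  det(x·I − A) = x^4 - 8*x^3 + 24*x^2 - 32*x + 16 = (x - 2)^4

Eigenvalues and multiplicities (the geometric multiplicity of λ is n − rank(A − λI), which equals the number of Jordan blocks for λ):
  λ = 2: algebraic multiplicity = 4, geometric multiplicity = 2

Determining the block sizes for each eigenvalue:
  λ = 2: with am = 4 and gm = 2, the partition is not yet determined (e.g. several partitions of 4 into 2 parts exist). Let N = A − (2)·I. Computing rank(N^1) = 2, rank(N^2) = 1, rank(N^3) = 0; the number of blocks of size ≥ j is rank(N^{j−1}) − rank(N^j), giving [2, 1, 1]. So we have 1 block(s) of size 3, 1 block(s) of size 1 → block sizes [3, 1]

Assembling the blocks gives a Jordan form
J =
  [2, 1, 0, 0]
  [0, 2, 1, 0]
  [0, 0, 2, 0]
  [0, 0, 0, 2]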